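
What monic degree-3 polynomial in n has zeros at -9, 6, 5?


p(n) = (n + 9)(n - 6)(n - 5)
Expand: n^3 - 2n^2 - 69n + 270


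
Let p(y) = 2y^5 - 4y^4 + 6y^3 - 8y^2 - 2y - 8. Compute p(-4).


Using direct substitution:
  2 * (-4)^5 = -2048
  -4 * (-4)^4 = -1024
  6 * (-4)^3 = -384
  -8 * (-4)^2 = -128
  -2 * (-4)^1 = 8
  constant: -8
Sum = -2048 - 1024 - 384 - 128 + 8 - 8 = -3584


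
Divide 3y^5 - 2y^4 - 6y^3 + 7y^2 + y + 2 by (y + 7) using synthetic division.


Synthetic division with c = -7. Coefficients: 3, -2, -6, 7, 1, 2
Bring down 3.
  3 * -7 = -21; -21 - 2 = -23
  -23 * -7 = 161; 161 - 6 = 155
  155 * -7 = -1085; -1085 + 7 = -1078
  -1078 * -7 = 7546; 7546 + 1 = 7547
  7547 * -7 = -52829; -52829 + 2 = -52827
Quotient: 3y^4 - 23y^3 + 155y^2 - 1078y + 7547, Remainder: -52827


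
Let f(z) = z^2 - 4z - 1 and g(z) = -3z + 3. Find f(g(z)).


Substitute g(z) into f:
f(g(z)) = 1*(-3z + 3)^2 + (-4)*(-3z + 3) + (-1)
(-3z + 3)^2 = 9z^2 - 18z + 9
Expand and combine: 9z^2 - 6z - 4


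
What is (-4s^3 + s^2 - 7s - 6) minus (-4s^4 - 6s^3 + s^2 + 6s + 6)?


Distribute the minus sign:
  (-4s^3 + s^2 - 7s - 6)
- (-4s^4 - 6s^3 + s^2 + 6s + 6)
Negate second polynomial: 4s^4 + 6s^3 - s^2 - 6s - 6
Add: 4s^4 + 2s^3 - 13s - 12


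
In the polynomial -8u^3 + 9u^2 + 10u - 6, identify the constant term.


Read off the constant term: -6


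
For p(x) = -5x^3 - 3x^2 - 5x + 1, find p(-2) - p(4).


p(-2) = 39
p(4) = -387
p(-2) - p(4) = 39 + 387 = 426


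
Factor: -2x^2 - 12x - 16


Roots satisfy r1 + r2 = -b/a = -6 and r1*r2 = c/a = 8.
So r1 = -2, r2 = -4.
-2x^2 - 12x - 16 = -2(x - r1)(x - r2) = -2(x + 2)(x + 4)


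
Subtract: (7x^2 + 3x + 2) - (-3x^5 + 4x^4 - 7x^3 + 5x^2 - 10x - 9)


Distribute the minus sign:
  (7x^2 + 3x + 2)
- (-3x^5 + 4x^4 - 7x^3 + 5x^2 - 10x - 9)
Negate second polynomial: 3x^5 - 4x^4 + 7x^3 - 5x^2 + 10x + 9
Add: 3x^5 - 4x^4 + 7x^3 + 2x^2 + 13x + 11


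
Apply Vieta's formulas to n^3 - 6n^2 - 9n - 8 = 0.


Monic cubic n^3+bn^2+cn+d=0: sum=-b, pairwise sum=c, product=-d.
b=-6, c=-9, d=-8
r1+r2+r3 = 6
r1r2+r1r3+r2r3 = -9
r1r2r3 = 8


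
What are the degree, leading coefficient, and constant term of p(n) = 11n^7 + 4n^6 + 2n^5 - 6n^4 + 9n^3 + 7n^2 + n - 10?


Highest power of n is 7, with coefficient 11. Constant term is -10.
Degree = 7, leading coefficient = 11, constant term = -10


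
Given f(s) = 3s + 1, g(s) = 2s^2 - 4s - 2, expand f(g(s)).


Substitute g(s) into f:
f(g(s)) = 3*(2s^2 - 4s - 2) + 1
Expand and combine: 6s^2 - 12s - 5


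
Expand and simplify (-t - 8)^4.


Expand (-t - 8)^4 by repeated multiplication:
  (-t - 8)^2 = t^2 + 16t + 64
  (-t - 8)^3 = -t^3 - 24t^2 - 192t - 512
= t^4 + 32t^3 + 384t^2 + 2048t + 4096


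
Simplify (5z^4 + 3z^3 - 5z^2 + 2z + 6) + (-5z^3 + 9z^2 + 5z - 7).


Align terms by degree and add:
  5z^4 + 3z^3 - 5z^2 + 2z + 6
  -5z^3 + 9z^2 + 5z - 7
= 5z^4 - 2z^3 + 4z^2 + 7z - 1


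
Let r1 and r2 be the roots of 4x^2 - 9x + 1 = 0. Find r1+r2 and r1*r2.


For ax^2+bx+c=0: sum = -b/a, product = c/a.
a=4, b=-9, c=1
Sum = -(-9)/4 = 9/4
Product = (1)/4 = 1/4


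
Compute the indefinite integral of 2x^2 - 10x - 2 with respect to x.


Reverse power rule on each term:
  ∫ 2x^2 dx = (2/3)x^3
  ∫ -10x dx = -5x^2
  ∫ -2 dx = -2x
F(x) = (2/3)x^3 - 5x^2 - 2x + C


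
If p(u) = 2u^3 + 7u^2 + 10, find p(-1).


Using direct substitution:
  2 * (-1)^3 = -2
  7 * (-1)^2 = 7
  0 * (-1)^1 = 0
  constant: 10
Sum = -2 + 7 + 0 + 10 = 15


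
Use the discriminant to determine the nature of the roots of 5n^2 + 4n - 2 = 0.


D = b^2 - 4ac = (4)^2 - 4(5)(-2) = 16 + 40 = 56
Since D > 0: two distinct irrational roots


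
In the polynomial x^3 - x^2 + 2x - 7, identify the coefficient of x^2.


Read off the coefficient of x^2: -1


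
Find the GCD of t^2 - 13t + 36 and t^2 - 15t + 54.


Factor each:
  t^2 - 13t + 36 = (t - 9)(t - 4)
  t^2 - 15t + 54 = (t - 9)(t - 6)
Common monic factor: t - 9


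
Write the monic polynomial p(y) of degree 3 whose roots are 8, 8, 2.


p(y) = (y - 8)(y - 8)(y - 2)
Expand: y^3 - 18y^2 + 96y - 128


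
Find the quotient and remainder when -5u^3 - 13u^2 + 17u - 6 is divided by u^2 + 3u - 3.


(-5u^3 - 13u^2 + 17u - 6) / (u^2 + 3u - 3)
Step 1: -5u * (u^2 + 3u - 3) = -5u^3 - 15u^2 + 15u; subtract.
Step 2: 2 * (u^2 + 3u - 3) = 2u^2 + 6u - 6; subtract.
Quotient: -5u + 2, Remainder: -4u


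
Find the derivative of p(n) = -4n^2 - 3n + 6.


Apply the power rule term by term:
  d/dn(-4n^2) = -8n
  d/dn(-3n) = -3
  d/dn(6) = 0
p'(n) = -8n - 3


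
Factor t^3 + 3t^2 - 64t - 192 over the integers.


Try integer roots (divisors of -192). t=-3: p(-3)=0.
Divide out (t + 3): quotient is t^2 - 64.
Factor the quadratic: (t - 8)(t + 8)
Result: (t + 3)(t - 8)(t + 8)


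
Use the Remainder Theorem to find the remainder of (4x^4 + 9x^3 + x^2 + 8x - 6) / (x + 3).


By the Remainder Theorem, the remainder equals p(-3):
  4*(-3)^4 = 324
  9*(-3)^3 = -243
  1*(-3)^2 = 9
  8*(-3)^1 = -24
  constant: -6
Sum: 324 - 243 + 9 - 24 - 6 = 60


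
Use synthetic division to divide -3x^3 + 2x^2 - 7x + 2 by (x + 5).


Synthetic division with c = -5. Coefficients: -3, 2, -7, 2
Bring down -3.
  -3 * -5 = 15; 15 + 2 = 17
  17 * -5 = -85; -85 - 7 = -92
  -92 * -5 = 460; 460 + 2 = 462
Quotient: -3x^2 + 17x - 92, Remainder: 462


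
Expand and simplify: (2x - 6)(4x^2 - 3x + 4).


Distribute each term of the first polynomial:
  (2x)(4x^2 - 3x + 4) = 8x^3 - 6x^2 + 8x
  (-6)(4x^2 - 3x + 4) = -24x^2 + 18x - 24
Sum: 8x^3 - 30x^2 + 26x - 24


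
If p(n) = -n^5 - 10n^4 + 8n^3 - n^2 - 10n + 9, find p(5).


Using direct substitution:
  -1 * (5)^5 = -3125
  -10 * (5)^4 = -6250
  8 * (5)^3 = 1000
  -1 * (5)^2 = -25
  -10 * (5)^1 = -50
  constant: 9
Sum = -3125 - 6250 + 1000 - 25 - 50 + 9 = -8441


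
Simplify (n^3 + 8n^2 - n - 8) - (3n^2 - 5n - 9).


Distribute the minus sign:
  (n^3 + 8n^2 - n - 8)
- (3n^2 - 5n - 9)
Negate second polynomial: -3n^2 + 5n + 9
Add: n^3 + 5n^2 + 4n + 1


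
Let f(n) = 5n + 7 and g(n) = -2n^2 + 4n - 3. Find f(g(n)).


Substitute g(n) into f:
f(g(n)) = 5*(-2n^2 + 4n - 3) + 7
Expand and combine: -10n^2 + 20n - 8


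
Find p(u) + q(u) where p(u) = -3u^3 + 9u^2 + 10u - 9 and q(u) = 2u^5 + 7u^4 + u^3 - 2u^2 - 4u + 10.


Align terms by degree and add:
  -3u^3 + 9u^2 + 10u - 9
+ 2u^5 + 7u^4 + u^3 - 2u^2 - 4u + 10
= 2u^5 + 7u^4 - 2u^3 + 7u^2 + 6u + 1


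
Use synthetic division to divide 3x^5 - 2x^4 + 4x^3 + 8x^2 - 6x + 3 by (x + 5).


Synthetic division with c = -5. Coefficients: 3, -2, 4, 8, -6, 3
Bring down 3.
  3 * -5 = -15; -15 - 2 = -17
  -17 * -5 = 85; 85 + 4 = 89
  89 * -5 = -445; -445 + 8 = -437
  -437 * -5 = 2185; 2185 - 6 = 2179
  2179 * -5 = -10895; -10895 + 3 = -10892
Quotient: 3x^4 - 17x^3 + 89x^2 - 437x + 2179, Remainder: -10892


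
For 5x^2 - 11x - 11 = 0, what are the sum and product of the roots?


For ax^2+bx+c=0: sum = -b/a, product = c/a.
a=5, b=-11, c=-11
Sum = -(-11)/5 = 11/5
Product = (-11)/5 = -11/5


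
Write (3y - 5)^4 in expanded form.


Expand (3y - 5)^4 by repeated multiplication:
  (3y - 5)^2 = 9y^2 - 30y + 25
  (3y - 5)^3 = 27y^3 - 135y^2 + 225y - 125
= 81y^4 - 540y^3 + 1350y^2 - 1500y + 625


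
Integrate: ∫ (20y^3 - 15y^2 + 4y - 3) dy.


Reverse power rule on each term:
  ∫ 20y^3 dy = 5y^4
  ∫ -15y^2 dy = -5y^3
  ∫ 4y dy = 2y^2
  ∫ -3 dy = -3y
F(y) = 5y^4 - 5y^3 + 2y^2 - 3y + C


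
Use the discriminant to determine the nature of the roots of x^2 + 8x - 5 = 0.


D = b^2 - 4ac = (8)^2 - 4(1)(-5) = 64 + 20 = 84
Since D > 0: two distinct irrational roots


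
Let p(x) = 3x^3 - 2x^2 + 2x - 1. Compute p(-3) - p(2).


p(-3) = -106
p(2) = 19
p(-3) - p(2) = -106 - 19 = -125


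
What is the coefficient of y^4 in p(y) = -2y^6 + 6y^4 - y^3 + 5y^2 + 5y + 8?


Read off the coefficient of y^4: 6


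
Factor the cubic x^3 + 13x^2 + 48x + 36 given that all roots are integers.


Try integer roots (divisors of 36). x=-1: p(-1)=0.
Divide out (x + 1): quotient is x^2 + 12x + 36.
Factor the quadratic: (x + 6)(x + 6)
Result: (x + 1)(x + 6)(x + 6)


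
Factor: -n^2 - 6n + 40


Roots satisfy r1 + r2 = -b/a = -6 and r1*r2 = c/a = -40.
So r1 = -10, r2 = 4.
-n^2 - 6n + 40 = -(n - r1)(n - r2) = -(n + 10)(n - 4)


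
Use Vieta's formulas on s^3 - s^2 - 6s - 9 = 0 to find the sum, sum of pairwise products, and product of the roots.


Monic cubic s^3+bs^2+cs+d=0: sum=-b, pairwise sum=c, product=-d.
b=-1, c=-6, d=-9
r1+r2+r3 = 1
r1r2+r1r3+r2r3 = -6
r1r2r3 = 9


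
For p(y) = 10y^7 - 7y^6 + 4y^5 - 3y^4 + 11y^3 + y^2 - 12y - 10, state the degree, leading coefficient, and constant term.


Highest power of y is 7, with coefficient 10. Constant term is -10.
Degree = 7, leading coefficient = 10, constant term = -10


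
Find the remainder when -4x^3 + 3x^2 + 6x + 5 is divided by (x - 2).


By the Remainder Theorem, the remainder equals p(2):
  -4*(2)^3 = -32
  3*(2)^2 = 12
  6*(2)^1 = 12
  constant: 5
Sum: -32 + 12 + 12 + 5 = -3


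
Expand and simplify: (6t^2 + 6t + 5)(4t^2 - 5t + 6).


Distribute each term of the first polynomial:
  (6t^2)(4t^2 - 5t + 6) = 24t^4 - 30t^3 + 36t^2
  (6t)(4t^2 - 5t + 6) = 24t^3 - 30t^2 + 36t
  (5)(4t^2 - 5t + 6) = 20t^2 - 25t + 30
Sum: 24t^4 - 6t^3 + 26t^2 + 11t + 30


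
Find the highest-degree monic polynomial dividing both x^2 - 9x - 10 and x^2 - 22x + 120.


Factor each:
  x^2 - 9x - 10 = (x - 10)(x + 1)
  x^2 - 22x + 120 = (x - 10)(x - 12)
Common monic factor: x - 10


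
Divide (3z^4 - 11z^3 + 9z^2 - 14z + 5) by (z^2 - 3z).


(3z^4 - 11z^3 + 9z^2 - 14z + 5) / (z^2 - 3z)
Step 1: 3z^2 * (z^2 - 3z) = 3z^4 - 9z^3; subtract.
Step 2: -2z * (z^2 - 3z) = -2z^3 + 6z^2; subtract.
Step 3: 3 * (z^2 - 3z) = 3z^2 - 9z; subtract.
Quotient: 3z^2 - 2z + 3, Remainder: -5z + 5


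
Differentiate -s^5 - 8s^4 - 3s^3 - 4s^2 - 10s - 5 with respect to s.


Apply the power rule term by term:
  d/ds(-s^5) = -5s^4
  d/ds(-8s^4) = -32s^3
  d/ds(-3s^3) = -9s^2
  d/ds(-4s^2) = -8s
  d/ds(-10s) = -10
  d/ds(-5) = 0
p'(s) = -5s^4 - 32s^3 - 9s^2 - 8s - 10


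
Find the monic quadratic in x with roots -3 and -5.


p(x) = (x + 3)(x + 5)
Expand: x^2 + 8x + 15


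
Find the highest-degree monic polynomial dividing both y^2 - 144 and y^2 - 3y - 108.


Factor each:
  y^2 - 144 = (y - 12)(y + 12)
  y^2 - 3y - 108 = (y - 12)(y + 9)
Common monic factor: y - 12


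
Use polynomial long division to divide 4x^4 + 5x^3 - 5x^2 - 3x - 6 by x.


(4x^4 + 5x^3 - 5x^2 - 3x - 6) / (x)
Step 1: 4x^3 * (x) = 4x^4; subtract.
Step 2: 5x^2 * (x) = 5x^3; subtract.
Step 3: -5x * (x) = -5x^2; subtract.
Step 4: -3 * (x) = -3x; subtract.
Quotient: 4x^3 + 5x^2 - 5x - 3, Remainder: -6


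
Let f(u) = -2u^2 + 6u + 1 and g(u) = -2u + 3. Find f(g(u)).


Substitute g(u) into f:
f(g(u)) = -2*(-2u + 3)^2 + 6*(-2u + 3) + 1
(-2u + 3)^2 = 4u^2 - 12u + 9
Expand and combine: -8u^2 + 12u + 1


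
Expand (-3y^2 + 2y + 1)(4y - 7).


Distribute each term of the first polynomial:
  (-3y^2)(4y - 7) = -12y^3 + 21y^2
  (2y)(4y - 7) = 8y^2 - 14y
  (1)(4y - 7) = 4y - 7
Sum: -12y^3 + 29y^2 - 10y - 7


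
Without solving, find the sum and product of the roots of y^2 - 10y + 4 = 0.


For ay^2+by+c=0: sum = -b/a, product = c/a.
a=1, b=-10, c=4
Sum = -(-10)/1 = 10
Product = (4)/1 = 4


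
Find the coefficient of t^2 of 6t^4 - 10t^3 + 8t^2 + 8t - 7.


Read off the coefficient of t^2: 8


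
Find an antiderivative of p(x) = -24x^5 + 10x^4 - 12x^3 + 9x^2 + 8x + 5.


Reverse power rule on each term:
  ∫ -24x^5 dx = -4x^6
  ∫ 10x^4 dx = 2x^5
  ∫ -12x^3 dx = -3x^4
  ∫ 9x^2 dx = 3x^3
  ∫ 8x dx = 4x^2
  ∫ 5 dx = 5x
F(x) = -4x^6 + 2x^5 - 3x^4 + 3x^3 + 4x^2 + 5x + C


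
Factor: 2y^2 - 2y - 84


Roots satisfy r1 + r2 = -b/a = 1 and r1*r2 = c/a = -42.
So r1 = -6, r2 = 7.
2y^2 - 2y - 84 = 2(y - r1)(y - r2) = 2(y + 6)(y - 7)


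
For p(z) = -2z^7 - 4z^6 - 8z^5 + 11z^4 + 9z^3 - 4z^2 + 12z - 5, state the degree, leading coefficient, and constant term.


Highest power of z is 7, with coefficient -2. Constant term is -5.
Degree = 7, leading coefficient = -2, constant term = -5


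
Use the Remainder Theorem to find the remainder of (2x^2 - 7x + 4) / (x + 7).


By the Remainder Theorem, the remainder equals p(-7):
  2*(-7)^2 = 98
  -7*(-7)^1 = 49
  constant: 4
Sum: 98 + 49 + 4 = 151


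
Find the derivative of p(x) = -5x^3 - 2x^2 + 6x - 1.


Apply the power rule term by term:
  d/dx(-5x^3) = -15x^2
  d/dx(-2x^2) = -4x
  d/dx(6x) = 6
  d/dx(-1) = 0
p'(x) = -15x^2 - 4x + 6


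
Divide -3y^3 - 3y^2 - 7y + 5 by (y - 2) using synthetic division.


Synthetic division with c = 2. Coefficients: -3, -3, -7, 5
Bring down -3.
  -3 * 2 = -6; -6 - 3 = -9
  -9 * 2 = -18; -18 - 7 = -25
  -25 * 2 = -50; -50 + 5 = -45
Quotient: -3y^2 - 9y - 25, Remainder: -45


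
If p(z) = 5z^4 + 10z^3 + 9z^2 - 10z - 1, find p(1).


Using direct substitution:
  5 * (1)^4 = 5
  10 * (1)^3 = 10
  9 * (1)^2 = 9
  -10 * (1)^1 = -10
  constant: -1
Sum = 5 + 10 + 9 - 10 - 1 = 13


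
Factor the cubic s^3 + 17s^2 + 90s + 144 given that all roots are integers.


Try integer roots (divisors of 144). s=-6: p(-6)=0.
Divide out (s + 6): quotient is s^2 + 11s + 24.
Factor the quadratic: (s + 8)(s + 3)
Result: (s + 6)(s + 8)(s + 3)


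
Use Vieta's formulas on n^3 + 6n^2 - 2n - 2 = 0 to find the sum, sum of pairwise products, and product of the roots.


Monic cubic n^3+bn^2+cn+d=0: sum=-b, pairwise sum=c, product=-d.
b=6, c=-2, d=-2
r1+r2+r3 = -6
r1r2+r1r3+r2r3 = -2
r1r2r3 = 2


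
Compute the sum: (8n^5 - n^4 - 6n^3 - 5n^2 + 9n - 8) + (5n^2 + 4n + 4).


Align terms by degree and add:
  8n^5 - n^4 - 6n^3 - 5n^2 + 9n - 8
+ 5n^2 + 4n + 4
= 8n^5 - n^4 - 6n^3 + 13n - 4


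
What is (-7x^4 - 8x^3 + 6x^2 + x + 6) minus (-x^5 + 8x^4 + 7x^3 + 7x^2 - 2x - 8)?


Distribute the minus sign:
  (-7x^4 - 8x^3 + 6x^2 + x + 6)
- (-x^5 + 8x^4 + 7x^3 + 7x^2 - 2x - 8)
Negate second polynomial: x^5 - 8x^4 - 7x^3 - 7x^2 + 2x + 8
Add: x^5 - 15x^4 - 15x^3 - x^2 + 3x + 14


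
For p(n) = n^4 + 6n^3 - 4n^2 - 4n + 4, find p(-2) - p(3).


p(-2) = -36
p(3) = 199
p(-2) - p(3) = -36 - 199 = -235


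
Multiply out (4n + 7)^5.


Expand (4n + 7)^5 by repeated multiplication:
  (4n + 7)^2 = 16n^2 + 56n + 49
  (4n + 7)^3 = 64n^3 + 336n^2 + 588n + 343
  (4n + 7)^4 = 256n^4 + 1792n^3 + 4704n^2 + 5488n + 2401
= 1024n^5 + 8960n^4 + 31360n^3 + 54880n^2 + 48020n + 16807


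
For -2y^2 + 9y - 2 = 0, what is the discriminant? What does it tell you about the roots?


D = b^2 - 4ac = (9)^2 - 4(-2)(-2) = 81 - 16 = 65
Since D > 0: two distinct irrational roots


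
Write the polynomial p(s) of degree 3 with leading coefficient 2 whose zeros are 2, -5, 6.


p(s) = 2(s - 2)(s + 5)(s - 6)
Expand: 2s^3 - 6s^2 - 56s + 120


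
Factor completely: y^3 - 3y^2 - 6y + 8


Try integer roots (divisors of 8). y=1: p(1)=0.
Divide out (y - 1): quotient is y^2 - 2y - 8.
Factor the quadratic: (y - 4)(y + 2)
Result: (y - 1)(y - 4)(y + 2)


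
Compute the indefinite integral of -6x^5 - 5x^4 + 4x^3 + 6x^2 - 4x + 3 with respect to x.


Reverse power rule on each term:
  ∫ -6x^5 dx = -x^6
  ∫ -5x^4 dx = -x^5
  ∫ 4x^3 dx = x^4
  ∫ 6x^2 dx = 2x^3
  ∫ -4x dx = -2x^2
  ∫ 3 dx = 3x
F(x) = -x^6 - x^5 + x^4 + 2x^3 - 2x^2 + 3x + C


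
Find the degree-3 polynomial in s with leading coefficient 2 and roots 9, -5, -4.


p(s) = 2(s - 9)(s + 5)(s + 4)
Expand: 2s^3 - 122s - 360


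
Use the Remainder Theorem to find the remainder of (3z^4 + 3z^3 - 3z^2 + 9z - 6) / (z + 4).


By the Remainder Theorem, the remainder equals p(-4):
  3*(-4)^4 = 768
  3*(-4)^3 = -192
  -3*(-4)^2 = -48
  9*(-4)^1 = -36
  constant: -6
Sum: 768 - 192 - 48 - 36 - 6 = 486


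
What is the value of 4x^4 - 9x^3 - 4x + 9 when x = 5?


Using direct substitution:
  4 * (5)^4 = 2500
  -9 * (5)^3 = -1125
  0 * (5)^2 = 0
  -4 * (5)^1 = -20
  constant: 9
Sum = 2500 - 1125 + 0 - 20 + 9 = 1364


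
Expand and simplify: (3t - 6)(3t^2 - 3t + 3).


Distribute each term of the first polynomial:
  (3t)(3t^2 - 3t + 3) = 9t^3 - 9t^2 + 9t
  (-6)(3t^2 - 3t + 3) = -18t^2 + 18t - 18
Sum: 9t^3 - 27t^2 + 27t - 18


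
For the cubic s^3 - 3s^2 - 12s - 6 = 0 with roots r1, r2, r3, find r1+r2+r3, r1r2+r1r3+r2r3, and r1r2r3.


Monic cubic s^3+bs^2+cs+d=0: sum=-b, pairwise sum=c, product=-d.
b=-3, c=-12, d=-6
r1+r2+r3 = 3
r1r2+r1r3+r2r3 = -12
r1r2r3 = 6


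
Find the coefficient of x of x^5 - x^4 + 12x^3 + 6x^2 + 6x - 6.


Read off the coefficient of x: 6


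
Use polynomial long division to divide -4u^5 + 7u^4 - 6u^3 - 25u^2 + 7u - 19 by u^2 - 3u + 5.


(-4u^5 + 7u^4 - 6u^3 - 25u^2 + 7u - 19) / (u^2 - 3u + 5)
Step 1: -4u^3 * (u^2 - 3u + 5) = -4u^5 + 12u^4 - 20u^3; subtract.
Step 2: -5u^2 * (u^2 - 3u + 5) = -5u^4 + 15u^3 - 25u^2; subtract.
Step 3: -u * (u^2 - 3u + 5) = -u^3 + 3u^2 - 5u; subtract.
Step 4: -3 * (u^2 - 3u + 5) = -3u^2 + 9u - 15; subtract.
Quotient: -4u^3 - 5u^2 - u - 3, Remainder: 3u - 4


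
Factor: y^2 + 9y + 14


Roots satisfy r1 + r2 = -b/a = -9 and r1*r2 = c/a = 14.
So r1 = -7, r2 = -2.
y^2 + 9y + 14 = (y - r1)(y - r2) = (y + 7)(y + 2)


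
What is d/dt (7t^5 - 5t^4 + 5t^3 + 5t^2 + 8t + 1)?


Apply the power rule term by term:
  d/dt(7t^5) = 35t^4
  d/dt(-5t^4) = -20t^3
  d/dt(5t^3) = 15t^2
  d/dt(5t^2) = 10t
  d/dt(8t) = 8
  d/dt(1) = 0
p'(t) = 35t^4 - 20t^3 + 15t^2 + 10t + 8


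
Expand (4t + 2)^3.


Expand (4t + 2)^3 by repeated multiplication:
  (4t + 2)^2 = 16t^2 + 16t + 4
= 64t^3 + 96t^2 + 48t + 8


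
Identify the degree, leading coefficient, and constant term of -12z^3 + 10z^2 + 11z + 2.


Highest power of z is 3, with coefficient -12. Constant term is 2.
Degree = 3, leading coefficient = -12, constant term = 2


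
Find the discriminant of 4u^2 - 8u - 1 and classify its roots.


D = b^2 - 4ac = (-8)^2 - 4(4)(-1) = 64 + 16 = 80
Since D > 0: two distinct irrational roots


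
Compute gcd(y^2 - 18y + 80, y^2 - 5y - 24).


Factor each:
  y^2 - 18y + 80 = (y - 8)(y - 10)
  y^2 - 5y - 24 = (y - 8)(y + 3)
Common monic factor: y - 8


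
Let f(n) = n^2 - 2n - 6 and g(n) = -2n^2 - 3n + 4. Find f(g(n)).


Substitute g(n) into f:
f(g(n)) = 1*(-2n^2 - 3n + 4)^2 + (-2)*(-2n^2 - 3n + 4) + (-6)
(-2n^2 - 3n + 4)^2 = 4n^4 + 12n^3 - 7n^2 - 24n + 16
Expand and combine: 4n^4 + 12n^3 - 3n^2 - 18n + 2


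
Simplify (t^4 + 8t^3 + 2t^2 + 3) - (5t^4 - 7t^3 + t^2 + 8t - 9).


Distribute the minus sign:
  (t^4 + 8t^3 + 2t^2 + 3)
- (5t^4 - 7t^3 + t^2 + 8t - 9)
Negate second polynomial: -5t^4 + 7t^3 - t^2 - 8t + 9
Add: -4t^4 + 15t^3 + t^2 - 8t + 12


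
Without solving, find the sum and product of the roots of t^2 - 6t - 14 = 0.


For at^2+bt+c=0: sum = -b/a, product = c/a.
a=1, b=-6, c=-14
Sum = -(-6)/1 = 6
Product = (-14)/1 = -14


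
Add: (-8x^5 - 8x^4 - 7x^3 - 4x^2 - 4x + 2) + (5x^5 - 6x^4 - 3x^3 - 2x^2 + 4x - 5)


Align terms by degree and add:
  -8x^5 - 8x^4 - 7x^3 - 4x^2 - 4x + 2
+ 5x^5 - 6x^4 - 3x^3 - 2x^2 + 4x - 5
= -3x^5 - 14x^4 - 10x^3 - 6x^2 - 3


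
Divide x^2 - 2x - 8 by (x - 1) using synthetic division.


Synthetic division with c = 1. Coefficients: 1, -2, -8
Bring down 1.
  1 * 1 = 1; 1 - 2 = -1
  -1 * 1 = -1; -1 - 8 = -9
Quotient: x - 1, Remainder: -9


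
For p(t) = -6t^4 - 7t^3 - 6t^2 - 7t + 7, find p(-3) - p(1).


p(-3) = -323
p(1) = -19
p(-3) - p(1) = -323 + 19 = -304


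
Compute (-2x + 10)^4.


Expand (-2x + 10)^4 by repeated multiplication:
  (-2x + 10)^2 = 4x^2 - 40x + 100
  (-2x + 10)^3 = -8x^3 + 120x^2 - 600x + 1000
= 16x^4 - 320x^3 + 2400x^2 - 8000x + 10000


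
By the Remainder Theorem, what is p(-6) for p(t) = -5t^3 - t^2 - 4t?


By the Remainder Theorem, the remainder equals p(-6):
  -5*(-6)^3 = 1080
  -1*(-6)^2 = -36
  -4*(-6)^1 = 24
  constant: 0
Sum: 1080 - 36 + 24 + 0 = 1068


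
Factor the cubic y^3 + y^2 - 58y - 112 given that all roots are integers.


Try integer roots (divisors of -112). y=-2: p(-2)=0.
Divide out (y + 2): quotient is y^2 - y - 56.
Factor the quadratic: (y - 8)(y + 7)
Result: (y + 2)(y - 8)(y + 7)


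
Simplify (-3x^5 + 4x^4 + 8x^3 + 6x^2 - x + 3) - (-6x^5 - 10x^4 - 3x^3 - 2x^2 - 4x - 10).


Distribute the minus sign:
  (-3x^5 + 4x^4 + 8x^3 + 6x^2 - x + 3)
- (-6x^5 - 10x^4 - 3x^3 - 2x^2 - 4x - 10)
Negate second polynomial: 6x^5 + 10x^4 + 3x^3 + 2x^2 + 4x + 10
Add: 3x^5 + 14x^4 + 11x^3 + 8x^2 + 3x + 13


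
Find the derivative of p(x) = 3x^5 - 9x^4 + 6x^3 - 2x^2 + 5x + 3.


Apply the power rule term by term:
  d/dx(3x^5) = 15x^4
  d/dx(-9x^4) = -36x^3
  d/dx(6x^3) = 18x^2
  d/dx(-2x^2) = -4x
  d/dx(5x) = 5
  d/dx(3) = 0
p'(x) = 15x^4 - 36x^3 + 18x^2 - 4x + 5


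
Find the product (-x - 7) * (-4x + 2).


Distribute each term of the first polynomial:
  (-x)(-4x + 2) = 4x^2 - 2x
  (-7)(-4x + 2) = 28x - 14
Sum: 4x^2 + 26x - 14


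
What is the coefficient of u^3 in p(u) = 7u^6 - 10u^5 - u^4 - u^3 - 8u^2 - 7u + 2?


Read off the coefficient of u^3: -1


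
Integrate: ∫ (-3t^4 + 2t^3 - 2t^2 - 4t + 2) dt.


Reverse power rule on each term:
  ∫ -3t^4 dt = -(3/5)t^5
  ∫ 2t^3 dt = (1/2)t^4
  ∫ -2t^2 dt = -(2/3)t^3
  ∫ -4t dt = -2t^2
  ∫ 2 dt = 2t
F(t) = -(3/5)t^5 + (1/2)t^4 - (2/3)t^3 - 2t^2 + 2t + C


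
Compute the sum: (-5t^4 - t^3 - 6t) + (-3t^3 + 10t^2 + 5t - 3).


Align terms by degree and add:
  -5t^4 - t^3 - 6t
  -3t^3 + 10t^2 + 5t - 3
= -5t^4 - 4t^3 + 10t^2 - t - 3


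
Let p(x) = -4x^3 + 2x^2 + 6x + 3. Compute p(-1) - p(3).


p(-1) = 3
p(3) = -69
p(-1) - p(3) = 3 + 69 = 72


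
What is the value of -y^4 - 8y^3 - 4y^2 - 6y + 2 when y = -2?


Using direct substitution:
  -1 * (-2)^4 = -16
  -8 * (-2)^3 = 64
  -4 * (-2)^2 = -16
  -6 * (-2)^1 = 12
  constant: 2
Sum = -16 + 64 - 16 + 12 + 2 = 46


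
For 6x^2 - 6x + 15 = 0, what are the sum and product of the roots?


For ax^2+bx+c=0: sum = -b/a, product = c/a.
a=6, b=-6, c=15
Sum = -(-6)/6 = 1
Product = (15)/6 = 5/2


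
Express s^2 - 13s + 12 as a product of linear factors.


Roots satisfy r1 + r2 = -b/a = 13 and r1*r2 = c/a = 12.
So r1 = 12, r2 = 1.
s^2 - 13s + 12 = (s - r1)(s - r2) = (s - 12)(s - 1)


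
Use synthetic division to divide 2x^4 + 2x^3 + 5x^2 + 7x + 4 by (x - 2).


Synthetic division with c = 2. Coefficients: 2, 2, 5, 7, 4
Bring down 2.
  2 * 2 = 4; 4 + 2 = 6
  6 * 2 = 12; 12 + 5 = 17
  17 * 2 = 34; 34 + 7 = 41
  41 * 2 = 82; 82 + 4 = 86
Quotient: 2x^3 + 6x^2 + 17x + 41, Remainder: 86


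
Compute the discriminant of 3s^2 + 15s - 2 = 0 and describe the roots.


D = b^2 - 4ac = (15)^2 - 4(3)(-2) = 225 + 24 = 249
Since D > 0: two distinct irrational roots


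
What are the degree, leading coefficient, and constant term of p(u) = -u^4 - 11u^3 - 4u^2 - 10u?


Highest power of u is 4, with coefficient -1. Constant term is 0.
Degree = 4, leading coefficient = -1, constant term = 0


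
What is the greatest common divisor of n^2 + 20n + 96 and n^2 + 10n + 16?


Factor each:
  n^2 + 20n + 96 = (n + 8)(n + 12)
  n^2 + 10n + 16 = (n + 8)(n + 2)
Common monic factor: n + 8


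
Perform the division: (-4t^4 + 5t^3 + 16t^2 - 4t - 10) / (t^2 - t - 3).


(-4t^4 + 5t^3 + 16t^2 - 4t - 10) / (t^2 - t - 3)
Step 1: -4t^2 * (t^2 - t - 3) = -4t^4 + 4t^3 + 12t^2; subtract.
Step 2: t * (t^2 - t - 3) = t^3 - t^2 - 3t; subtract.
Step 3: 5 * (t^2 - t - 3) = 5t^2 - 5t - 15; subtract.
Quotient: -4t^2 + t + 5, Remainder: 4t + 5


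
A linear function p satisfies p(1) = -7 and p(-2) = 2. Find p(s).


p(s) = ms + b. Using p(1)=-7, p(-2)=2:
m = (-7 - 2)/(1 + 2) = -9/3 = -3
b = -7 - m*(1) = -7 + 3 = -4
p(s) = -3s - 4


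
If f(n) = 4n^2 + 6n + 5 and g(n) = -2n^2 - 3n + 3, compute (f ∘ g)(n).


Substitute g(n) into f:
f(g(n)) = 4*(-2n^2 - 3n + 3)^2 + 6*(-2n^2 - 3n + 3) + 5
(-2n^2 - 3n + 3)^2 = 4n^4 + 12n^3 - 3n^2 - 18n + 9
Expand and combine: 16n^4 + 48n^3 - 24n^2 - 90n + 59


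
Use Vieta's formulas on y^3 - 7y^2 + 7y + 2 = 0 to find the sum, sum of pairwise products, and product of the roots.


Monic cubic y^3+by^2+cy+d=0: sum=-b, pairwise sum=c, product=-d.
b=-7, c=7, d=2
r1+r2+r3 = 7
r1r2+r1r3+r2r3 = 7
r1r2r3 = -2


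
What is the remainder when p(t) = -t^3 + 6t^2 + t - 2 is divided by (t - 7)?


By the Remainder Theorem, the remainder equals p(7):
  -1*(7)^3 = -343
  6*(7)^2 = 294
  1*(7)^1 = 7
  constant: -2
Sum: -343 + 294 + 7 - 2 = -44


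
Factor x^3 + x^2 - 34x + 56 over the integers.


Try integer roots (divisors of 56). x=-7: p(-7)=0.
Divide out (x + 7): quotient is x^2 - 6x + 8.
Factor the quadratic: (x - 2)(x - 4)
Result: (x + 7)(x - 2)(x - 4)


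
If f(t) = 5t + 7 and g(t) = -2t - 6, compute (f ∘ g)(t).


Substitute g(t) into f:
f(g(t)) = 5*(-2t - 6) + 7
Expand and combine: -10t - 23


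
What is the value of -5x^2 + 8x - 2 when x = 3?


Using direct substitution:
  -5 * (3)^2 = -45
  8 * (3)^1 = 24
  constant: -2
Sum = -45 + 24 - 2 = -23


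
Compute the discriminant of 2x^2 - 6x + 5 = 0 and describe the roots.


D = b^2 - 4ac = (-6)^2 - 4(2)(5) = 36 - 40 = -4
Since D < 0: two complex conjugate roots (no real roots)


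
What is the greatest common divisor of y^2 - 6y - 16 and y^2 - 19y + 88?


Factor each:
  y^2 - 6y - 16 = (y - 8)(y + 2)
  y^2 - 19y + 88 = (y - 8)(y - 11)
Common monic factor: y - 8


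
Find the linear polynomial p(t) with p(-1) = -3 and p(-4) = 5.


p(t) = mt + b. Using p(-1)=-3, p(-4)=5:
m = (-3 - 5)/(-1 + 4) = -8/3 = -8/3
b = -3 - m*(-1) = -3 - 8/3 = -17/3
p(t) = -(8/3)t - (17/3)


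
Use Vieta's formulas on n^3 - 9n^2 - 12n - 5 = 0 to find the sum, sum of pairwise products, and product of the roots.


Monic cubic n^3+bn^2+cn+d=0: sum=-b, pairwise sum=c, product=-d.
b=-9, c=-12, d=-5
r1+r2+r3 = 9
r1r2+r1r3+r2r3 = -12
r1r2r3 = 5


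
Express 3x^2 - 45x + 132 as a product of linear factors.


Roots satisfy r1 + r2 = -b/a = 15 and r1*r2 = c/a = 44.
So r1 = 4, r2 = 11.
3x^2 - 45x + 132 = 3(x - r1)(x - r2) = 3(x - 4)(x - 11)


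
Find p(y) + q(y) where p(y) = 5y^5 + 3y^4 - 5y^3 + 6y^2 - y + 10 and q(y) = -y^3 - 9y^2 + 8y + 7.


Align terms by degree and add:
  5y^5 + 3y^4 - 5y^3 + 6y^2 - y + 10
  -y^3 - 9y^2 + 8y + 7
= 5y^5 + 3y^4 - 6y^3 - 3y^2 + 7y + 17


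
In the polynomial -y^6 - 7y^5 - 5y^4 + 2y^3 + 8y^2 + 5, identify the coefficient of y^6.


Read off the coefficient of y^6: -1


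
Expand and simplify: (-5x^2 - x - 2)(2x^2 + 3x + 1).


Distribute each term of the first polynomial:
  (-5x^2)(2x^2 + 3x + 1) = -10x^4 - 15x^3 - 5x^2
  (-x)(2x^2 + 3x + 1) = -2x^3 - 3x^2 - x
  (-2)(2x^2 + 3x + 1) = -4x^2 - 6x - 2
Sum: -10x^4 - 17x^3 - 12x^2 - 7x - 2


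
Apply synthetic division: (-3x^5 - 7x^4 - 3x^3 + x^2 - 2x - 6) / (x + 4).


Synthetic division with c = -4. Coefficients: -3, -7, -3, 1, -2, -6
Bring down -3.
  -3 * -4 = 12; 12 - 7 = 5
  5 * -4 = -20; -20 - 3 = -23
  -23 * -4 = 92; 92 + 1 = 93
  93 * -4 = -372; -372 - 2 = -374
  -374 * -4 = 1496; 1496 - 6 = 1490
Quotient: -3x^4 + 5x^3 - 23x^2 + 93x - 374, Remainder: 1490


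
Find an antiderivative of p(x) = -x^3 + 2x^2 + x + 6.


Reverse power rule on each term:
  ∫ -x^3 dx = -(1/4)x^4
  ∫ 2x^2 dx = (2/3)x^3
  ∫ x dx = (1/2)x^2
  ∫ 6 dx = 6x
F(x) = -(1/4)x^4 + (2/3)x^3 + (1/2)x^2 + 6x + C


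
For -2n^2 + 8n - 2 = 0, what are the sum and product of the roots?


For an^2+bn+c=0: sum = -b/a, product = c/a.
a=-2, b=8, c=-2
Sum = -(8)/-2 = 4
Product = (-2)/-2 = 1


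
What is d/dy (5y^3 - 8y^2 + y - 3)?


Apply the power rule term by term:
  d/dy(5y^3) = 15y^2
  d/dy(-8y^2) = -16y
  d/dy(y) = 1
  d/dy(-3) = 0
p'(y) = 15y^2 - 16y + 1


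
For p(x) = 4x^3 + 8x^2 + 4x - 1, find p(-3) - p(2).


p(-3) = -49
p(2) = 71
p(-3) - p(2) = -49 - 71 = -120


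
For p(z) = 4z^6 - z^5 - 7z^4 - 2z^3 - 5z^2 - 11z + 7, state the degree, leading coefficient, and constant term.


Highest power of z is 6, with coefficient 4. Constant term is 7.
Degree = 6, leading coefficient = 4, constant term = 7


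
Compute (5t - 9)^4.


Expand (5t - 9)^4 by repeated multiplication:
  (5t - 9)^2 = 25t^2 - 90t + 81
  (5t - 9)^3 = 125t^3 - 675t^2 + 1215t - 729
= 625t^4 - 4500t^3 + 12150t^2 - 14580t + 6561


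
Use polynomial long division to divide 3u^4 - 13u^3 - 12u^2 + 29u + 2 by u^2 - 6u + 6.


(3u^4 - 13u^3 - 12u^2 + 29u + 2) / (u^2 - 6u + 6)
Step 1: 3u^2 * (u^2 - 6u + 6) = 3u^4 - 18u^3 + 18u^2; subtract.
Step 2: 5u * (u^2 - 6u + 6) = 5u^3 - 30u^2 + 30u; subtract.
Step 3: 0 * (u^2 - 6u + 6) = 0; subtract.
Quotient: 3u^2 + 5u, Remainder: -u + 2


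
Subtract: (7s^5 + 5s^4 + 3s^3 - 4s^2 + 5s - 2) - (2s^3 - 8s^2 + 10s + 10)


Distribute the minus sign:
  (7s^5 + 5s^4 + 3s^3 - 4s^2 + 5s - 2)
- (2s^3 - 8s^2 + 10s + 10)
Negate second polynomial: -2s^3 + 8s^2 - 10s - 10
Add: 7s^5 + 5s^4 + s^3 + 4s^2 - 5s - 12


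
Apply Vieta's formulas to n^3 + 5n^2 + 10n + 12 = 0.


Monic cubic n^3+bn^2+cn+d=0: sum=-b, pairwise sum=c, product=-d.
b=5, c=10, d=12
r1+r2+r3 = -5
r1r2+r1r3+r2r3 = 10
r1r2r3 = -12


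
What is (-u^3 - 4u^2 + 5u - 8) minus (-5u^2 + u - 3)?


Distribute the minus sign:
  (-u^3 - 4u^2 + 5u - 8)
- (-5u^2 + u - 3)
Negate second polynomial: 5u^2 - u + 3
Add: -u^3 + u^2 + 4u - 5


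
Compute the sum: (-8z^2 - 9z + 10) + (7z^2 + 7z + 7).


Align terms by degree and add:
  -8z^2 - 9z + 10
+ 7z^2 + 7z + 7
= -z^2 - 2z + 17


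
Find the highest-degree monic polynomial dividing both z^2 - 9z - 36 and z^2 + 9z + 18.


Factor each:
  z^2 - 9z - 36 = (z + 3)(z - 12)
  z^2 + 9z + 18 = (z + 3)(z + 6)
Common monic factor: z + 3


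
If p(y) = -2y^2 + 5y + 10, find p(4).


Using direct substitution:
  -2 * (4)^2 = -32
  5 * (4)^1 = 20
  constant: 10
Sum = -32 + 20 + 10 = -2


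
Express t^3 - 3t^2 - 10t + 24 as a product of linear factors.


Try integer roots (divisors of 24). t=-3: p(-3)=0.
Divide out (t + 3): quotient is t^2 - 6t + 8.
Factor the quadratic: (t - 2)(t - 4)
Result: (t + 3)(t - 2)(t - 4)


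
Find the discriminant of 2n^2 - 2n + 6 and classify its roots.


D = b^2 - 4ac = (-2)^2 - 4(2)(6) = 4 - 48 = -44
Since D < 0: two complex conjugate roots (no real roots)


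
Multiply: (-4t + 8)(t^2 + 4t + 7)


Distribute each term of the first polynomial:
  (-4t)(t^2 + 4t + 7) = -4t^3 - 16t^2 - 28t
  (8)(t^2 + 4t + 7) = 8t^2 + 32t + 56
Sum: -4t^3 - 8t^2 + 4t + 56


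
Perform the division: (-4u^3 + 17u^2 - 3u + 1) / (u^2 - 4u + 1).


(-4u^3 + 17u^2 - 3u + 1) / (u^2 - 4u + 1)
Step 1: -4u * (u^2 - 4u + 1) = -4u^3 + 16u^2 - 4u; subtract.
Step 2: 1 * (u^2 - 4u + 1) = u^2 - 4u + 1; subtract.
Quotient: -4u + 1, Remainder: 5u


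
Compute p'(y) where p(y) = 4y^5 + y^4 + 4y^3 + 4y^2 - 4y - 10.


Apply the power rule term by term:
  d/dy(4y^5) = 20y^4
  d/dy(y^4) = 4y^3
  d/dy(4y^3) = 12y^2
  d/dy(4y^2) = 8y
  d/dy(-4y) = -4
  d/dy(-10) = 0
p'(y) = 20y^4 + 4y^3 + 12y^2 + 8y - 4


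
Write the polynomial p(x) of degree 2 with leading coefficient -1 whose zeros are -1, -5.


p(x) = -(x + 1)(x + 5)
Expand: -x^2 - 6x - 5


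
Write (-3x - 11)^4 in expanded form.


Expand (-3x - 11)^4 by repeated multiplication:
  (-3x - 11)^2 = 9x^2 + 66x + 121
  (-3x - 11)^3 = -27x^3 - 297x^2 - 1089x - 1331
= 81x^4 + 1188x^3 + 6534x^2 + 15972x + 14641


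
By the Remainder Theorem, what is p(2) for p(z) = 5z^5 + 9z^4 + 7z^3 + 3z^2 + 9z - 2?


By the Remainder Theorem, the remainder equals p(2):
  5*(2)^5 = 160
  9*(2)^4 = 144
  7*(2)^3 = 56
  3*(2)^2 = 12
  9*(2)^1 = 18
  constant: -2
Sum: 160 + 144 + 56 + 12 + 18 - 2 = 388


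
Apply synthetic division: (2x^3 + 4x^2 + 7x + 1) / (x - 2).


Synthetic division with c = 2. Coefficients: 2, 4, 7, 1
Bring down 2.
  2 * 2 = 4; 4 + 4 = 8
  8 * 2 = 16; 16 + 7 = 23
  23 * 2 = 46; 46 + 1 = 47
Quotient: 2x^2 + 8x + 23, Remainder: 47


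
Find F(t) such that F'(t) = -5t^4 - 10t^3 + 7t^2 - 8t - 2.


Reverse power rule on each term:
  ∫ -5t^4 dt = -t^5
  ∫ -10t^3 dt = -(5/2)t^4
  ∫ 7t^2 dt = (7/3)t^3
  ∫ -8t dt = -4t^2
  ∫ -2 dt = -2t
F(t) = -t^5 - (5/2)t^4 + (7/3)t^3 - 4t^2 - 2t + C


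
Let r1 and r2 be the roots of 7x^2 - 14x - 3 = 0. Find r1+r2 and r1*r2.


For ax^2+bx+c=0: sum = -b/a, product = c/a.
a=7, b=-14, c=-3
Sum = -(-14)/7 = 2
Product = (-3)/7 = -3/7


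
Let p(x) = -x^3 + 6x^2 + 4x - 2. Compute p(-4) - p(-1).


p(-4) = 142
p(-1) = 1
p(-4) - p(-1) = 142 - 1 = 141


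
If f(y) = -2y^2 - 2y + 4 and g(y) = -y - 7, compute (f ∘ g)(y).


Substitute g(y) into f:
f(g(y)) = -2*(-y - 7)^2 + (-2)*(-y - 7) + 4
(-y - 7)^2 = y^2 + 14y + 49
Expand and combine: -2y^2 - 26y - 80


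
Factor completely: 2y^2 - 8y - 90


Roots satisfy r1 + r2 = -b/a = 4 and r1*r2 = c/a = -45.
So r1 = 9, r2 = -5.
2y^2 - 8y - 90 = 2(y - r1)(y - r2) = 2(y - 9)(y + 5)


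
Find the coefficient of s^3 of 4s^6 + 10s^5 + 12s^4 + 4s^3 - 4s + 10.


Read off the coefficient of s^3: 4


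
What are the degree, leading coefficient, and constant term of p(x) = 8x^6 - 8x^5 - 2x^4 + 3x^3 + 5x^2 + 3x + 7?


Highest power of x is 6, with coefficient 8. Constant term is 7.
Degree = 6, leading coefficient = 8, constant term = 7


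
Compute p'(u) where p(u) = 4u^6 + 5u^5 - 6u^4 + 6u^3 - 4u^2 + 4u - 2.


Apply the power rule term by term:
  d/du(4u^6) = 24u^5
  d/du(5u^5) = 25u^4
  d/du(-6u^4) = -24u^3
  d/du(6u^3) = 18u^2
  d/du(-4u^2) = -8u
  d/du(4u) = 4
  d/du(-2) = 0
p'(u) = 24u^5 + 25u^4 - 24u^3 + 18u^2 - 8u + 4


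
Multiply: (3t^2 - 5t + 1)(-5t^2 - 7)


Distribute each term of the first polynomial:
  (3t^2)(-5t^2 - 7) = -15t^4 - 21t^2
  (-5t)(-5t^2 - 7) = 25t^3 + 35t
  (1)(-5t^2 - 7) = -5t^2 - 7
Sum: -15t^4 + 25t^3 - 26t^2 + 35t - 7


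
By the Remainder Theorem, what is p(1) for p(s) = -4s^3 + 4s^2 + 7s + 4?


By the Remainder Theorem, the remainder equals p(1):
  -4*(1)^3 = -4
  4*(1)^2 = 4
  7*(1)^1 = 7
  constant: 4
Sum: -4 + 4 + 7 + 4 = 11


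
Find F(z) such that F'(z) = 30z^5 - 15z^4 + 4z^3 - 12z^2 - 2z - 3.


Reverse power rule on each term:
  ∫ 30z^5 dz = 5z^6
  ∫ -15z^4 dz = -3z^5
  ∫ 4z^3 dz = z^4
  ∫ -12z^2 dz = -4z^3
  ∫ -2z dz = -z^2
  ∫ -3 dz = -3z
F(z) = 5z^6 - 3z^5 + z^4 - 4z^3 - z^2 - 3z + C


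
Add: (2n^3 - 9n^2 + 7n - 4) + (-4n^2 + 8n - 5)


Align terms by degree and add:
  2n^3 - 9n^2 + 7n - 4
  -4n^2 + 8n - 5
= 2n^3 - 13n^2 + 15n - 9


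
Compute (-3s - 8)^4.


Expand (-3s - 8)^4 by repeated multiplication:
  (-3s - 8)^2 = 9s^2 + 48s + 64
  (-3s - 8)^3 = -27s^3 - 216s^2 - 576s - 512
= 81s^4 + 864s^3 + 3456s^2 + 6144s + 4096


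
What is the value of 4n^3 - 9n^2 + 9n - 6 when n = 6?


Using direct substitution:
  4 * (6)^3 = 864
  -9 * (6)^2 = -324
  9 * (6)^1 = 54
  constant: -6
Sum = 864 - 324 + 54 - 6 = 588


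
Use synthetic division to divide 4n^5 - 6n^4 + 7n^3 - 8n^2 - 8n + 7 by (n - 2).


Synthetic division with c = 2. Coefficients: 4, -6, 7, -8, -8, 7
Bring down 4.
  4 * 2 = 8; 8 - 6 = 2
  2 * 2 = 4; 4 + 7 = 11
  11 * 2 = 22; 22 - 8 = 14
  14 * 2 = 28; 28 - 8 = 20
  20 * 2 = 40; 40 + 7 = 47
Quotient: 4n^4 + 2n^3 + 11n^2 + 14n + 20, Remainder: 47


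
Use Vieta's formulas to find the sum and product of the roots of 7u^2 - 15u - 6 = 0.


For au^2+bu+c=0: sum = -b/a, product = c/a.
a=7, b=-15, c=-6
Sum = -(-15)/7 = 15/7
Product = (-6)/7 = -6/7


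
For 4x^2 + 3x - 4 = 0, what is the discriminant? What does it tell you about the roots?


D = b^2 - 4ac = (3)^2 - 4(4)(-4) = 9 + 64 = 73
Since D > 0: two distinct irrational roots


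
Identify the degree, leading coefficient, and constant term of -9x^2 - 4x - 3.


Highest power of x is 2, with coefficient -9. Constant term is -3.
Degree = 2, leading coefficient = -9, constant term = -3


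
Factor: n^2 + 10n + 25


Roots satisfy r1 + r2 = -b/a = -10 and r1*r2 = c/a = 25.
So r1 = -5, r2 = -5.
n^2 + 10n + 25 = (n - r1)(n - r2) = (n + 5)(n + 5)


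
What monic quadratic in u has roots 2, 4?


p(u) = (u - 2)(u - 4)
Expand: u^2 - 6u + 8


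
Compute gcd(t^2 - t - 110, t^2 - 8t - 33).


Factor each:
  t^2 - t - 110 = (t - 11)(t + 10)
  t^2 - 8t - 33 = (t - 11)(t + 3)
Common monic factor: t - 11


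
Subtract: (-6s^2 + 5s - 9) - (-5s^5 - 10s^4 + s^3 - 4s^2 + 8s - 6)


Distribute the minus sign:
  (-6s^2 + 5s - 9)
- (-5s^5 - 10s^4 + s^3 - 4s^2 + 8s - 6)
Negate second polynomial: 5s^5 + 10s^4 - s^3 + 4s^2 - 8s + 6
Add: 5s^5 + 10s^4 - s^3 - 2s^2 - 3s - 3


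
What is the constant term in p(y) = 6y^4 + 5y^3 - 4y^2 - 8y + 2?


Read off the constant term: 2


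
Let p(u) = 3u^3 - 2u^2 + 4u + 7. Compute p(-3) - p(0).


p(-3) = -104
p(0) = 7
p(-3) - p(0) = -104 - 7 = -111


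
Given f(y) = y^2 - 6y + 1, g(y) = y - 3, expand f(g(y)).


Substitute g(y) into f:
f(g(y)) = 1*(y - 3)^2 + (-6)*(y - 3) + 1
(y - 3)^2 = y^2 - 6y + 9
Expand and combine: y^2 - 12y + 28


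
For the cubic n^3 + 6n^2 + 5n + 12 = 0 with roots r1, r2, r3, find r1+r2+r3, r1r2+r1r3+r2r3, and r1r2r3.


Monic cubic n^3+bn^2+cn+d=0: sum=-b, pairwise sum=c, product=-d.
b=6, c=5, d=12
r1+r2+r3 = -6
r1r2+r1r3+r2r3 = 5
r1r2r3 = -12


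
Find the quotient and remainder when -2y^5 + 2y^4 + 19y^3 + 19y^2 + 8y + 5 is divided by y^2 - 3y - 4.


(-2y^5 + 2y^4 + 19y^3 + 19y^2 + 8y + 5) / (y^2 - 3y - 4)
Step 1: -2y^3 * (y^2 - 3y - 4) = -2y^5 + 6y^4 + 8y^3; subtract.
Step 2: -4y^2 * (y^2 - 3y - 4) = -4y^4 + 12y^3 + 16y^2; subtract.
Step 3: -y * (y^2 - 3y - 4) = -y^3 + 3y^2 + 4y; subtract.
Step 4: 0 * (y^2 - 3y - 4) = 0; subtract.
Quotient: -2y^3 - 4y^2 - y, Remainder: 4y + 5


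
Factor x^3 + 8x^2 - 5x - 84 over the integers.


Try integer roots (divisors of -84). x=-7: p(-7)=0.
Divide out (x + 7): quotient is x^2 + x - 12.
Factor the quadratic: (x - 3)(x + 4)
Result: (x + 7)(x - 3)(x + 4)


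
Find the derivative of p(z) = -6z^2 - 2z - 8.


Apply the power rule term by term:
  d/dz(-6z^2) = -12z
  d/dz(-2z) = -2
  d/dz(-8) = 0
p'(z) = -12z - 2


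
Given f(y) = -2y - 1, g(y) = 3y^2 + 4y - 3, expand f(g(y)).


Substitute g(y) into f:
f(g(y)) = -2*(3y^2 + 4y - 3) + (-1)
Expand and combine: -6y^2 - 8y + 5


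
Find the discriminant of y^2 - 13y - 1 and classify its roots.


D = b^2 - 4ac = (-13)^2 - 4(1)(-1) = 169 + 4 = 173
Since D > 0: two distinct irrational roots


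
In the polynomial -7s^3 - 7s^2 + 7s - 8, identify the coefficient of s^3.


Read off the coefficient of s^3: -7


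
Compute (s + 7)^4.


Expand (s + 7)^4 by repeated multiplication:
  (s + 7)^2 = s^2 + 14s + 49
  (s + 7)^3 = s^3 + 21s^2 + 147s + 343
= s^4 + 28s^3 + 294s^2 + 1372s + 2401


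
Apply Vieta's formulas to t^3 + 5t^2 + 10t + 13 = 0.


Monic cubic t^3+bt^2+ct+d=0: sum=-b, pairwise sum=c, product=-d.
b=5, c=10, d=13
r1+r2+r3 = -5
r1r2+r1r3+r2r3 = 10
r1r2r3 = -13


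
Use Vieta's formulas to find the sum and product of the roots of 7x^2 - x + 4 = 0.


For ax^2+bx+c=0: sum = -b/a, product = c/a.
a=7, b=-1, c=4
Sum = -(-1)/7 = 1/7
Product = (4)/7 = 4/7


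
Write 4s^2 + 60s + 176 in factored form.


Roots satisfy r1 + r2 = -b/a = -15 and r1*r2 = c/a = 44.
So r1 = -4, r2 = -11.
4s^2 + 60s + 176 = 4(s - r1)(s - r2) = 4(s + 4)(s + 11)


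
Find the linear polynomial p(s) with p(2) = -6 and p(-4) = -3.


p(s) = ms + b. Using p(2)=-6, p(-4)=-3:
m = (-6 + 3)/(2 + 4) = -3/6 = -1/2
b = -6 - m*(2) = -6 + 1 = -5
p(s) = -(1/2)s - 5


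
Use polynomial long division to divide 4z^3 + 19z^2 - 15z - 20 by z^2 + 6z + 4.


(4z^3 + 19z^2 - 15z - 20) / (z^2 + 6z + 4)
Step 1: 4z * (z^2 + 6z + 4) = 4z^3 + 24z^2 + 16z; subtract.
Step 2: -5 * (z^2 + 6z + 4) = -5z^2 - 30z - 20; subtract.
Quotient: 4z - 5, Remainder: -z


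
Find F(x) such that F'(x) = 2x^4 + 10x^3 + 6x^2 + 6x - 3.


Reverse power rule on each term:
  ∫ 2x^4 dx = (2/5)x^5
  ∫ 10x^3 dx = (5/2)x^4
  ∫ 6x^2 dx = 2x^3
  ∫ 6x dx = 3x^2
  ∫ -3 dx = -3x
F(x) = (2/5)x^5 + (5/2)x^4 + 2x^3 + 3x^2 - 3x + C
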